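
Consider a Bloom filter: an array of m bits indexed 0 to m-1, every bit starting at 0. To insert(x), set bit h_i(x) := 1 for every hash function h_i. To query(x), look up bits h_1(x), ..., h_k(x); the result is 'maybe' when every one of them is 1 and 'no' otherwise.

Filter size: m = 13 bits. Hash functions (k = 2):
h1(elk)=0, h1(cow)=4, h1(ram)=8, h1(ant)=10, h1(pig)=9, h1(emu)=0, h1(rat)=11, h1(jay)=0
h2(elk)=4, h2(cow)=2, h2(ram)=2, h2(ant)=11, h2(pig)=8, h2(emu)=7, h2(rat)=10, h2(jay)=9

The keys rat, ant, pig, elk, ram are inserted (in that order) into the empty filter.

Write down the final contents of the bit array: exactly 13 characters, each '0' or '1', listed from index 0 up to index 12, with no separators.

Answer: 1010100011110

Derivation:
Start: bits=0000000000000
After insert 'rat': sets bits 10 11 -> bits=0000000000110
After insert 'ant': sets bits 10 11 -> bits=0000000000110
After insert 'pig': sets bits 8 9 -> bits=0000000011110
After insert 'elk': sets bits 0 4 -> bits=1000100011110
After insert 'ram': sets bits 2 8 -> bits=1010100011110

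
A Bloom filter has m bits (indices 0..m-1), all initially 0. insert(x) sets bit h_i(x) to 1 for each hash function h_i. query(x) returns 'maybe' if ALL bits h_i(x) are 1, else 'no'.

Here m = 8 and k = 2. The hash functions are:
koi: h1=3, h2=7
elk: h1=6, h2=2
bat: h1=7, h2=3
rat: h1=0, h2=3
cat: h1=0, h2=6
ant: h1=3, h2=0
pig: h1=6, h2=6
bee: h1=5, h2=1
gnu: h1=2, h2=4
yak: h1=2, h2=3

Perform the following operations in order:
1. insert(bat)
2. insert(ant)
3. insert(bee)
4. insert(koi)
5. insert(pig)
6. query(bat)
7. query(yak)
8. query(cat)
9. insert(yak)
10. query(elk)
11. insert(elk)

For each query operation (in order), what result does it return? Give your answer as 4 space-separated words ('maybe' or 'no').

Start: bits=00000000
Op 1: insert bat -> sets bits 3 7 -> bits=00010001
Op 2: insert ant -> sets bits 0 3 -> bits=10010001
Op 3: insert bee -> sets bits 1 5 -> bits=11010101
Op 4: insert koi -> sets bits 3 7 -> bits=11010101
Op 5: insert pig -> sets bits 6 -> bits=11010111
Op 6: query bat -> checks bit3=1, bit7=1 (all 1) -> maybe
Op 7: query yak -> checks bit2=0, bit3=1 (has a 0) -> no
Op 8: query cat -> checks bit0=1, bit6=1 (all 1) -> maybe
Op 9: insert yak -> sets bits 2 3 -> bits=11110111
Op 10: query elk -> checks bit2=1, bit6=1 (all 1) -> maybe
Op 11: insert elk -> sets bits 2 6 -> bits=11110111
Query results in order: maybe no maybe maybe

Answer: maybe no maybe maybe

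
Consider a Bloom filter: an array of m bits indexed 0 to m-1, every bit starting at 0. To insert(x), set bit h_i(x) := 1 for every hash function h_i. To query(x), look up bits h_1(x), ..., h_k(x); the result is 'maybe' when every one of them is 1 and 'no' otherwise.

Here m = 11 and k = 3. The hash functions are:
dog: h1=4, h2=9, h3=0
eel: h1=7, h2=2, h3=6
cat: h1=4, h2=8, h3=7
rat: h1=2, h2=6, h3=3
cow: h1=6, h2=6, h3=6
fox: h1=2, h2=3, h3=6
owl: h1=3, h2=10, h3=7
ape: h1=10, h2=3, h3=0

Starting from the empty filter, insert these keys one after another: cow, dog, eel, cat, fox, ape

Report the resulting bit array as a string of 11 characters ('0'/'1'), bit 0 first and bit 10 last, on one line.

Start: bits=00000000000
After insert 'cow': sets bits 6 -> bits=00000010000
After insert 'dog': sets bits 0 4 9 -> bits=10001010010
After insert 'eel': sets bits 2 6 7 -> bits=10101011010
After insert 'cat': sets bits 4 7 8 -> bits=10101011110
After insert 'fox': sets bits 2 3 6 -> bits=10111011110
After insert 'ape': sets bits 0 3 10 -> bits=10111011111

Answer: 10111011111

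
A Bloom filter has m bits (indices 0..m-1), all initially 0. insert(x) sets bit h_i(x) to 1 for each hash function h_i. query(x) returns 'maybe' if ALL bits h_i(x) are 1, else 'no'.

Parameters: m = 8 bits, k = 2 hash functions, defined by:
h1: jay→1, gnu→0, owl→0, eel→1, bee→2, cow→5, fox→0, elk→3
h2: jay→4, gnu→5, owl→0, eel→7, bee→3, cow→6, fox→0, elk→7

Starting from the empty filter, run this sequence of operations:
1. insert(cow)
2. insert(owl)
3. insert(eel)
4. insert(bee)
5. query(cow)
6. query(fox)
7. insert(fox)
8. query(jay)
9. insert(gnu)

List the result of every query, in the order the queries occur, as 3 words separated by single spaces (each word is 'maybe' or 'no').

Start: bits=00000000
Op 1: insert cow -> sets bits 5 6 -> bits=00000110
Op 2: insert owl -> sets bits 0 -> bits=10000110
Op 3: insert eel -> sets bits 1 7 -> bits=11000111
Op 4: insert bee -> sets bits 2 3 -> bits=11110111
Op 5: query cow -> checks bit5=1, bit6=1 (all 1) -> maybe
Op 6: query fox -> checks bit0=1 (all 1) -> maybe
Op 7: insert fox -> sets bits 0 -> bits=11110111
Op 8: query jay -> checks bit1=1, bit4=0 (has a 0) -> no
Op 9: insert gnu -> sets bits 0 5 -> bits=11110111
Query results in order: maybe maybe no

Answer: maybe maybe no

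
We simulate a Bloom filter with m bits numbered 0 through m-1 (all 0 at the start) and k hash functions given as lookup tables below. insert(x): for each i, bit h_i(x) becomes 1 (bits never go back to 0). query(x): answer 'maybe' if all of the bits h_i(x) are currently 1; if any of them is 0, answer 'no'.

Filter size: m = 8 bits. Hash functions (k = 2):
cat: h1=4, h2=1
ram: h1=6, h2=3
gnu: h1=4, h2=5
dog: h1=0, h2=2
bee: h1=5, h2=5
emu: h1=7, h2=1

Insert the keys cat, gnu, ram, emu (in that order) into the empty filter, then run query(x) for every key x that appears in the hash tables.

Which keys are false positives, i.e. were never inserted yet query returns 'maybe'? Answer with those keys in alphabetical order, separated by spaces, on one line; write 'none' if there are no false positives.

Answer: bee

Derivation:
Start: bits=00000000
After insert 'cat': sets bits 1 4 -> bits=01001000
After insert 'gnu': sets bits 4 5 -> bits=01001100
After insert 'ram': sets bits 3 6 -> bits=01011110
After insert 'emu': sets bits 1 7 -> bits=01011111
Not inserted: bee dog — query each against bits=01011111:
query bee: checks bit5=1 (all 1) -> maybe => FALSE POSITIVE
query dog: checks bit0=0, bit2=0 (has a 0) -> no => not a false positive
False positives (alphabetical): bee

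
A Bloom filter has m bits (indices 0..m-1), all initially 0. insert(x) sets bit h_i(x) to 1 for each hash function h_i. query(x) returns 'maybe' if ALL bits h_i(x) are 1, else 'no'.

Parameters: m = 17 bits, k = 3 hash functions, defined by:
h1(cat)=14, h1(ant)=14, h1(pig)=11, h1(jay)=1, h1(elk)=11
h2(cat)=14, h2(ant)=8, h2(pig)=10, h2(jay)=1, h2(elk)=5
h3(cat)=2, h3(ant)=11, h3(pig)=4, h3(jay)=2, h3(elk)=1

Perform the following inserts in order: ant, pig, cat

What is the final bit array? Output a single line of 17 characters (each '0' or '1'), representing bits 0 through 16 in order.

Start: bits=00000000000000000
After insert 'ant': sets bits 8 11 14 -> bits=00000000100100100
After insert 'pig': sets bits 4 10 11 -> bits=00001000101100100
After insert 'cat': sets bits 2 14 -> bits=00101000101100100

Answer: 00101000101100100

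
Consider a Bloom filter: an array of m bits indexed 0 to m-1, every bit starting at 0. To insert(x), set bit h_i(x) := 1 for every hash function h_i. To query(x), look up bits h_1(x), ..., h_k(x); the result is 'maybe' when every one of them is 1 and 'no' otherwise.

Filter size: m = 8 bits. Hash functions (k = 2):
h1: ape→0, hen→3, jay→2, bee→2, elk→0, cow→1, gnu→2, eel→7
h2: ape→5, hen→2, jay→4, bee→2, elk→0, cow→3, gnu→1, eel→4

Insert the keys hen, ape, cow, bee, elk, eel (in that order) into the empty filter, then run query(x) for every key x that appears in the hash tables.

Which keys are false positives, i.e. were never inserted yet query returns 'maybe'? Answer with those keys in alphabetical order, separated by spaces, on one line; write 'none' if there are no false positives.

Answer: gnu jay

Derivation:
Start: bits=00000000
After insert 'hen': sets bits 2 3 -> bits=00110000
After insert 'ape': sets bits 0 5 -> bits=10110100
After insert 'cow': sets bits 1 3 -> bits=11110100
After insert 'bee': sets bits 2 -> bits=11110100
After insert 'elk': sets bits 0 -> bits=11110100
After insert 'eel': sets bits 4 7 -> bits=11111101
Not inserted: gnu jay — query each against bits=11111101:
query gnu: checks bit1=1, bit2=1 (all 1) -> maybe => FALSE POSITIVE
query jay: checks bit2=1, bit4=1 (all 1) -> maybe => FALSE POSITIVE
False positives (alphabetical): gnu jay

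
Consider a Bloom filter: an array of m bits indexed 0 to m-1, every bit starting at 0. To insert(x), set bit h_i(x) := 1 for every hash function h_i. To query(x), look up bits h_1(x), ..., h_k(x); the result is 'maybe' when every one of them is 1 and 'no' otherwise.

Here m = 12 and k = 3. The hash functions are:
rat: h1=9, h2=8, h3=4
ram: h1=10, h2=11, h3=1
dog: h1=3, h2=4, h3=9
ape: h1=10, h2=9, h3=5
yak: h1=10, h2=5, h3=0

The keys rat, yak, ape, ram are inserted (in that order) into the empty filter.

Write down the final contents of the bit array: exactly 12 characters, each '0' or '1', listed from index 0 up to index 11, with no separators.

Start: bits=000000000000
After insert 'rat': sets bits 4 8 9 -> bits=000010001100
After insert 'yak': sets bits 0 5 10 -> bits=100011001110
After insert 'ape': sets bits 5 9 10 -> bits=100011001110
After insert 'ram': sets bits 1 10 11 -> bits=110011001111

Answer: 110011001111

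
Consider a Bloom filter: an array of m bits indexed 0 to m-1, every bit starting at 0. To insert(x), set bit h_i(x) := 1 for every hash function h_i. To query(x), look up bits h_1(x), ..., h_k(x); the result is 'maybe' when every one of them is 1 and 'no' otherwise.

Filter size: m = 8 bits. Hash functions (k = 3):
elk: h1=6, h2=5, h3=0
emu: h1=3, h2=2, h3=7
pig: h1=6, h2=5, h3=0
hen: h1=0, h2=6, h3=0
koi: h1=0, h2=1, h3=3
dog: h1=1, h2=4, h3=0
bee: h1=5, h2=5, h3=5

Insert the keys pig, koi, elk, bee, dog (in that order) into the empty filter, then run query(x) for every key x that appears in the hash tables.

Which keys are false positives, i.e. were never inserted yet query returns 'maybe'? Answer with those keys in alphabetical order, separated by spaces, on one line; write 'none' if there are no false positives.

Start: bits=00000000
After insert 'pig': sets bits 0 5 6 -> bits=10000110
After insert 'koi': sets bits 0 1 3 -> bits=11010110
After insert 'elk': sets bits 0 5 6 -> bits=11010110
After insert 'bee': sets bits 5 -> bits=11010110
After insert 'dog': sets bits 0 1 4 -> bits=11011110
Not inserted: emu hen — query each against bits=11011110:
query emu: checks bit2=0, bit3=1, bit7=0 (has a 0) -> no => not a false positive
query hen: checks bit0=1, bit6=1 (all 1) -> maybe => FALSE POSITIVE
False positives (alphabetical): hen

Answer: hen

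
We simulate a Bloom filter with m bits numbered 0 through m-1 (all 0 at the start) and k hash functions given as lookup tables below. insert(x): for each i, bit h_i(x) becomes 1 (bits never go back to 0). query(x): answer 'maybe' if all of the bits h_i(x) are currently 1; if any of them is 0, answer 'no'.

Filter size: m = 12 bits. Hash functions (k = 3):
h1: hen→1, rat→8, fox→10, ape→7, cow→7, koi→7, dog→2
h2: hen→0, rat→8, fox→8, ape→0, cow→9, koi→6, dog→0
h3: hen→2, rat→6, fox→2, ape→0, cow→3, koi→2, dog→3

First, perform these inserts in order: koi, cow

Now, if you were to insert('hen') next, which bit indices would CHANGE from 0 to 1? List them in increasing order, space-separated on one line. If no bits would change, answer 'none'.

Answer: 0 1

Derivation:
Start: bits=000000000000
After insert 'koi': sets bits 2 6 7 -> bits=001000110000
After insert 'cow': sets bits 3 7 9 -> bits=001100110100
insert 'hen' would touch bits 0 1 2; currently bit0=0, bit1=0, bit2=1
Bits that are 0 among those (would change 0->1): 0 1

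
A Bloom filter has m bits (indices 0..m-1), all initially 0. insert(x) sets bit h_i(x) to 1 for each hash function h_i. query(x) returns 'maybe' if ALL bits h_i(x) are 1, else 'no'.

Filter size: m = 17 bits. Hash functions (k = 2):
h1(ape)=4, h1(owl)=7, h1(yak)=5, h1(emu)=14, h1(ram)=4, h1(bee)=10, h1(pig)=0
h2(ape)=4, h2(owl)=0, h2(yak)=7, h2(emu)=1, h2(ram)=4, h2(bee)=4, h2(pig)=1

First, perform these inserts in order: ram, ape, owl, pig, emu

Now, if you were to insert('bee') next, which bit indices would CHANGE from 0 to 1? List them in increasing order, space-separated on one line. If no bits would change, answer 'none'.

Start: bits=00000000000000000
After insert 'ram': sets bits 4 -> bits=00001000000000000
After insert 'ape': sets bits 4 -> bits=00001000000000000
After insert 'owl': sets bits 0 7 -> bits=10001001000000000
After insert 'pig': sets bits 0 1 -> bits=11001001000000000
After insert 'emu': sets bits 1 14 -> bits=11001001000000100
insert 'bee' would touch bits 4 10; currently bit4=1, bit10=0
Bits that are 0 among those (would change 0->1): 10

Answer: 10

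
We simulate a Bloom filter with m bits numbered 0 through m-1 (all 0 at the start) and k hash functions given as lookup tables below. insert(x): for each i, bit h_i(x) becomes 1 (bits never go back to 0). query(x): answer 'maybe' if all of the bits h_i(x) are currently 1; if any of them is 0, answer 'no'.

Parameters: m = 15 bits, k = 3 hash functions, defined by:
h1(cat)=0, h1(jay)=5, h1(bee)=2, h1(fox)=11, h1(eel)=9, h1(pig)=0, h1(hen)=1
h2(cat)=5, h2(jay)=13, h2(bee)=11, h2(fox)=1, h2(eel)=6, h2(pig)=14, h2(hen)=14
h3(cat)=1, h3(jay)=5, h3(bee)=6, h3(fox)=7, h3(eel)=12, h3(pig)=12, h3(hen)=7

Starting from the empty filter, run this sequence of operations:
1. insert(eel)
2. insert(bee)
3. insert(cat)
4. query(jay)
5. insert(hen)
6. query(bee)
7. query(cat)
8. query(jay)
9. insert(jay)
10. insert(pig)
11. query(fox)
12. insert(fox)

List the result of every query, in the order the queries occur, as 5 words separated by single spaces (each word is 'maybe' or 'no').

Start: bits=000000000000000
Op 1: insert eel -> sets bits 6 9 12 -> bits=000000100100100
Op 2: insert bee -> sets bits 2 6 11 -> bits=001000100101100
Op 3: insert cat -> sets bits 0 1 5 -> bits=111001100101100
Op 4: query jay -> checks bit5=1, bit13=0 (has a 0) -> no
Op 5: insert hen -> sets bits 1 7 14 -> bits=111001110101101
Op 6: query bee -> checks bit2=1, bit6=1, bit11=1 (all 1) -> maybe
Op 7: query cat -> checks bit0=1, bit1=1, bit5=1 (all 1) -> maybe
Op 8: query jay -> checks bit5=1, bit13=0 (has a 0) -> no
Op 9: insert jay -> sets bits 5 13 -> bits=111001110101111
Op 10: insert pig -> sets bits 0 12 14 -> bits=111001110101111
Op 11: query fox -> checks bit1=1, bit7=1, bit11=1 (all 1) -> maybe
Op 12: insert fox -> sets bits 1 7 11 -> bits=111001110101111
Query results in order: no maybe maybe no maybe

Answer: no maybe maybe no maybe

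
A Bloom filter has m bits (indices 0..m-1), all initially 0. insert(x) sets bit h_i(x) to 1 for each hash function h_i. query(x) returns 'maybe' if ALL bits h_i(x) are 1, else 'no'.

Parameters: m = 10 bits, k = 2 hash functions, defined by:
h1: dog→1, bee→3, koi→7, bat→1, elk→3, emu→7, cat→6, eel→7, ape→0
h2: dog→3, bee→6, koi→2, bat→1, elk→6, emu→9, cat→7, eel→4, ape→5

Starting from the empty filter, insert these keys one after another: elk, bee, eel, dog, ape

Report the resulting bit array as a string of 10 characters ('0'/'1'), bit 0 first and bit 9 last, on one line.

Start: bits=0000000000
After insert 'elk': sets bits 3 6 -> bits=0001001000
After insert 'bee': sets bits 3 6 -> bits=0001001000
After insert 'eel': sets bits 4 7 -> bits=0001101100
After insert 'dog': sets bits 1 3 -> bits=0101101100
After insert 'ape': sets bits 0 5 -> bits=1101111100

Answer: 1101111100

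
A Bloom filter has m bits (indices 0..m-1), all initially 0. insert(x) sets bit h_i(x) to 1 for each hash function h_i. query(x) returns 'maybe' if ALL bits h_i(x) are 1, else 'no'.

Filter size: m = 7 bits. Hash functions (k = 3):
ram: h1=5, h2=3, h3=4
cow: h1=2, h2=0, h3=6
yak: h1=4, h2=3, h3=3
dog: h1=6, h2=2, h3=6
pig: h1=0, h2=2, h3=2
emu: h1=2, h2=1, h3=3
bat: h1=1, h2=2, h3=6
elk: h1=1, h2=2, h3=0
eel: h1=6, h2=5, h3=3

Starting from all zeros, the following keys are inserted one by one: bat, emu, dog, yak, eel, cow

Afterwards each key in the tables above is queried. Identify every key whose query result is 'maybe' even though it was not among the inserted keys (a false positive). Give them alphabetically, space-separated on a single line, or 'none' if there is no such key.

Answer: elk pig ram

Derivation:
Start: bits=0000000
After insert 'bat': sets bits 1 2 6 -> bits=0110001
After insert 'emu': sets bits 1 2 3 -> bits=0111001
After insert 'dog': sets bits 2 6 -> bits=0111001
After insert 'yak': sets bits 3 4 -> bits=0111101
After insert 'eel': sets bits 3 5 6 -> bits=0111111
After insert 'cow': sets bits 0 2 6 -> bits=1111111
Not inserted: elk pig ram — query each against bits=1111111:
query elk: checks bit0=1, bit1=1, bit2=1 (all 1) -> maybe => FALSE POSITIVE
query pig: checks bit0=1, bit2=1 (all 1) -> maybe => FALSE POSITIVE
query ram: checks bit3=1, bit4=1, bit5=1 (all 1) -> maybe => FALSE POSITIVE
False positives (alphabetical): elk pig ram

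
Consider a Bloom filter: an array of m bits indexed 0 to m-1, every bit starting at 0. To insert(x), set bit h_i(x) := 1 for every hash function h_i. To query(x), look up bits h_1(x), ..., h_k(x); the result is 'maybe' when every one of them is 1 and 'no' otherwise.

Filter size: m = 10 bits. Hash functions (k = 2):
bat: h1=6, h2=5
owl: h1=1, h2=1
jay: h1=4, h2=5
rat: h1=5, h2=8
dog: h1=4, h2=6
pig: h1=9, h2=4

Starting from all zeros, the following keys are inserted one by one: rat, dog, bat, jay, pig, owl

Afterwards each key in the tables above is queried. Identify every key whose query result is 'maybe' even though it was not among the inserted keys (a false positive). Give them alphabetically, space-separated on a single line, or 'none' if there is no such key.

Answer: none

Derivation:
Start: bits=0000000000
After insert 'rat': sets bits 5 8 -> bits=0000010010
After insert 'dog': sets bits 4 6 -> bits=0000111010
After insert 'bat': sets bits 5 6 -> bits=0000111010
After insert 'jay': sets bits 4 5 -> bits=0000111010
After insert 'pig': sets bits 4 9 -> bits=0000111011
After insert 'owl': sets bits 1 -> bits=0100111011
Not inserted: (none) — query each against bits=0100111011:
False positives (alphabetical): none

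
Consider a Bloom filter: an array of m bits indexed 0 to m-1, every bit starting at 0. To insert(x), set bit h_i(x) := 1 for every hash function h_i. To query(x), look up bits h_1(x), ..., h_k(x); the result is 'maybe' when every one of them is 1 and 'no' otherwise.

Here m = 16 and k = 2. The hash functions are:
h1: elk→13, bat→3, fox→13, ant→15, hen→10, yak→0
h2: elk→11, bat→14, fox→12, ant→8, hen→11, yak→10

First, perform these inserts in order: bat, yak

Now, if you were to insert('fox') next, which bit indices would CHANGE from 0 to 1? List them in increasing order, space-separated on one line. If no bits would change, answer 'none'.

Answer: 12 13

Derivation:
Start: bits=0000000000000000
After insert 'bat': sets bits 3 14 -> bits=0001000000000010
After insert 'yak': sets bits 0 10 -> bits=1001000000100010
insert 'fox' would touch bits 12 13; currently bit12=0, bit13=0
Bits that are 0 among those (would change 0->1): 12 13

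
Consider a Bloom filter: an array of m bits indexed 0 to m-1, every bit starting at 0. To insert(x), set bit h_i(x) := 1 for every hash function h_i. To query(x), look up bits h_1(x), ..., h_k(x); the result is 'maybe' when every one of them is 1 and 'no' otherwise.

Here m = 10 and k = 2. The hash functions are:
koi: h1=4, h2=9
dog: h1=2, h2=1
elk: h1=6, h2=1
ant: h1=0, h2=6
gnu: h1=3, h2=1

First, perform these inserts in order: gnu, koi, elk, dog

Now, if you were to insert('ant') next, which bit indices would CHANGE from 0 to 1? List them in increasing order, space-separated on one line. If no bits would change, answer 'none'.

Start: bits=0000000000
After insert 'gnu': sets bits 1 3 -> bits=0101000000
After insert 'koi': sets bits 4 9 -> bits=0101100001
After insert 'elk': sets bits 1 6 -> bits=0101101001
After insert 'dog': sets bits 1 2 -> bits=0111101001
insert 'ant' would touch bits 0 6; currently bit0=0, bit6=1
Bits that are 0 among those (would change 0->1): 0

Answer: 0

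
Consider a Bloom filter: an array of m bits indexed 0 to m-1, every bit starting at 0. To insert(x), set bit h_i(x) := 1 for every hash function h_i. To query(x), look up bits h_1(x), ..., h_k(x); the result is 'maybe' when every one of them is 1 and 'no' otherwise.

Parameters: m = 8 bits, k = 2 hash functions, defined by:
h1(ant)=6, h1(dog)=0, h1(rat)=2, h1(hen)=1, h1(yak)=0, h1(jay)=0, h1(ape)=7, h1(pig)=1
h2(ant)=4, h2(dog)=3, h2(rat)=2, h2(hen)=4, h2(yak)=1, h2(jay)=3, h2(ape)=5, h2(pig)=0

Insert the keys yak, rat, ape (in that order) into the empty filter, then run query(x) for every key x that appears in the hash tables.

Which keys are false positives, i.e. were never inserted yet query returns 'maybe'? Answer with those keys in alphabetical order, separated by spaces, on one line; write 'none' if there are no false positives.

Start: bits=00000000
After insert 'yak': sets bits 0 1 -> bits=11000000
After insert 'rat': sets bits 2 -> bits=11100000
After insert 'ape': sets bits 5 7 -> bits=11100101
Not inserted: ant dog hen jay pig — query each against bits=11100101:
query ant: checks bit4=0, bit6=0 (has a 0) -> no => not a false positive
query dog: checks bit0=1, bit3=0 (has a 0) -> no => not a false positive
query hen: checks bit1=1, bit4=0 (has a 0) -> no => not a false positive
query jay: checks bit0=1, bit3=0 (has a 0) -> no => not a false positive
query pig: checks bit0=1, bit1=1 (all 1) -> maybe => FALSE POSITIVE
False positives (alphabetical): pig

Answer: pig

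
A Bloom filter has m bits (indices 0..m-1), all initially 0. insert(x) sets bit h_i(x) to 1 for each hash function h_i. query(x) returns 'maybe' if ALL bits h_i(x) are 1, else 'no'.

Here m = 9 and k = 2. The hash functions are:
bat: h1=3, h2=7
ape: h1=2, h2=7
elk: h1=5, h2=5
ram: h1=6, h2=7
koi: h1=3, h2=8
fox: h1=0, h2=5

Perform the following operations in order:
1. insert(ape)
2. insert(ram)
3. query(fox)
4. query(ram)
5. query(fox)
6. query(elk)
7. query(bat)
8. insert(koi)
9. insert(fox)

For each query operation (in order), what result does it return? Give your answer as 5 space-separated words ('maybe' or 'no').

Answer: no maybe no no no

Derivation:
Start: bits=000000000
Op 1: insert ape -> sets bits 2 7 -> bits=001000010
Op 2: insert ram -> sets bits 6 7 -> bits=001000110
Op 3: query fox -> checks bit0=0, bit5=0 (has a 0) -> no
Op 4: query ram -> checks bit6=1, bit7=1 (all 1) -> maybe
Op 5: query fox -> checks bit0=0, bit5=0 (has a 0) -> no
Op 6: query elk -> checks bit5=0 (has a 0) -> no
Op 7: query bat -> checks bit3=0, bit7=1 (has a 0) -> no
Op 8: insert koi -> sets bits 3 8 -> bits=001100111
Op 9: insert fox -> sets bits 0 5 -> bits=101101111
Query results in order: no maybe no no no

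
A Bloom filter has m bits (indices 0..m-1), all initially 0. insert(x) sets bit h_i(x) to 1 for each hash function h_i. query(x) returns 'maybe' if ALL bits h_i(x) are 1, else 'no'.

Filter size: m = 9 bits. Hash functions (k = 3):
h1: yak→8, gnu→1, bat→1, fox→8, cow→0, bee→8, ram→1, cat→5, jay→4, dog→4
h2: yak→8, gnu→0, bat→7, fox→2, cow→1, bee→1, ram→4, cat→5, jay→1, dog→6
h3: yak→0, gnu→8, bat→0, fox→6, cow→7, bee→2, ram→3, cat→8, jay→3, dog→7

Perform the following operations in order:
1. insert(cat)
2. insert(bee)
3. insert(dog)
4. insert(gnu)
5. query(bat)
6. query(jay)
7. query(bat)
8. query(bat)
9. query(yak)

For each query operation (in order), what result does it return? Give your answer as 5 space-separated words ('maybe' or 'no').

Start: bits=000000000
Op 1: insert cat -> sets bits 5 8 -> bits=000001001
Op 2: insert bee -> sets bits 1 2 8 -> bits=011001001
Op 3: insert dog -> sets bits 4 6 7 -> bits=011011111
Op 4: insert gnu -> sets bits 0 1 8 -> bits=111011111
Op 5: query bat -> checks bit0=1, bit1=1, bit7=1 (all 1) -> maybe
Op 6: query jay -> checks bit1=1, bit3=0, bit4=1 (has a 0) -> no
Op 7: query bat -> checks bit0=1, bit1=1, bit7=1 (all 1) -> maybe
Op 8: query bat -> checks bit0=1, bit1=1, bit7=1 (all 1) -> maybe
Op 9: query yak -> checks bit0=1, bit8=1 (all 1) -> maybe
Query results in order: maybe no maybe maybe maybe

Answer: maybe no maybe maybe maybe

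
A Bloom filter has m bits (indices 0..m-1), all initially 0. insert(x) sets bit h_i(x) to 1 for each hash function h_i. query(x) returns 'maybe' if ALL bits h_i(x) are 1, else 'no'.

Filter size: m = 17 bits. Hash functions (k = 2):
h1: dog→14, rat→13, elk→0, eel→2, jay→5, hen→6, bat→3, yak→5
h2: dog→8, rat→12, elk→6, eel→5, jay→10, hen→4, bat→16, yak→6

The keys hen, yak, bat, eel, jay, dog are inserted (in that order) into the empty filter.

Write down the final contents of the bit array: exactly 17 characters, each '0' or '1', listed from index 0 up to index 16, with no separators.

Start: bits=00000000000000000
After insert 'hen': sets bits 4 6 -> bits=00001010000000000
After insert 'yak': sets bits 5 6 -> bits=00001110000000000
After insert 'bat': sets bits 3 16 -> bits=00011110000000001
After insert 'eel': sets bits 2 5 -> bits=00111110000000001
After insert 'jay': sets bits 5 10 -> bits=00111110001000001
After insert 'dog': sets bits 8 14 -> bits=00111110101000101

Answer: 00111110101000101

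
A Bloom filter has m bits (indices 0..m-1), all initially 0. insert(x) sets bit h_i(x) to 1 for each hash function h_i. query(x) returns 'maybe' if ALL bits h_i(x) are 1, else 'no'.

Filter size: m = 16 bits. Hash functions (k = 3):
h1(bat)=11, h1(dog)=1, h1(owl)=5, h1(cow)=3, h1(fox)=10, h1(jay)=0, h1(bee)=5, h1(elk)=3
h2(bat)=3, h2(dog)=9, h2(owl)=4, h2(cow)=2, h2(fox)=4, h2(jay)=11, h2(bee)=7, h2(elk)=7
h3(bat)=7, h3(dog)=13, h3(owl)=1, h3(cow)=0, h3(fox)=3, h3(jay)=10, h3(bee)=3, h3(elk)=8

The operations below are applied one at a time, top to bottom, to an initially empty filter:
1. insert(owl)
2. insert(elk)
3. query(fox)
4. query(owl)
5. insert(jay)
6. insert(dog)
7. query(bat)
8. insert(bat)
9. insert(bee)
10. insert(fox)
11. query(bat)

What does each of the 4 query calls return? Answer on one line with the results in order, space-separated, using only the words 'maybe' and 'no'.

Answer: no maybe maybe maybe

Derivation:
Start: bits=0000000000000000
Op 1: insert owl -> sets bits 1 4 5 -> bits=0100110000000000
Op 2: insert elk -> sets bits 3 7 8 -> bits=0101110110000000
Op 3: query fox -> checks bit3=1, bit4=1, bit10=0 (has a 0) -> no
Op 4: query owl -> checks bit1=1, bit4=1, bit5=1 (all 1) -> maybe
Op 5: insert jay -> sets bits 0 10 11 -> bits=1101110110110000
Op 6: insert dog -> sets bits 1 9 13 -> bits=1101110111110100
Op 7: query bat -> checks bit3=1, bit7=1, bit11=1 (all 1) -> maybe
Op 8: insert bat -> sets bits 3 7 11 -> bits=1101110111110100
Op 9: insert bee -> sets bits 3 5 7 -> bits=1101110111110100
Op 10: insert fox -> sets bits 3 4 10 -> bits=1101110111110100
Op 11: query bat -> checks bit3=1, bit7=1, bit11=1 (all 1) -> maybe
Query results in order: no maybe maybe maybe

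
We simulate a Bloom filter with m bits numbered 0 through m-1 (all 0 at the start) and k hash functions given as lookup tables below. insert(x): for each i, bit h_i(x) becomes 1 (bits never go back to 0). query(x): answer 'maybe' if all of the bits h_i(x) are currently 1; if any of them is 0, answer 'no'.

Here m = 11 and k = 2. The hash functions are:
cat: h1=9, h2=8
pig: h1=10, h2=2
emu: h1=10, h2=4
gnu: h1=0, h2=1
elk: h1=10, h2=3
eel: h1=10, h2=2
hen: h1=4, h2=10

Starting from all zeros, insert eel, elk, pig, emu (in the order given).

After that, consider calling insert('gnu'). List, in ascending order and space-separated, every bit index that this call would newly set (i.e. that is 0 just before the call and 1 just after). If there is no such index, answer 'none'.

Answer: 0 1

Derivation:
Start: bits=00000000000
After insert 'eel': sets bits 2 10 -> bits=00100000001
After insert 'elk': sets bits 3 10 -> bits=00110000001
After insert 'pig': sets bits 2 10 -> bits=00110000001
After insert 'emu': sets bits 4 10 -> bits=00111000001
insert 'gnu' would touch bits 0 1; currently bit0=0, bit1=0
Bits that are 0 among those (would change 0->1): 0 1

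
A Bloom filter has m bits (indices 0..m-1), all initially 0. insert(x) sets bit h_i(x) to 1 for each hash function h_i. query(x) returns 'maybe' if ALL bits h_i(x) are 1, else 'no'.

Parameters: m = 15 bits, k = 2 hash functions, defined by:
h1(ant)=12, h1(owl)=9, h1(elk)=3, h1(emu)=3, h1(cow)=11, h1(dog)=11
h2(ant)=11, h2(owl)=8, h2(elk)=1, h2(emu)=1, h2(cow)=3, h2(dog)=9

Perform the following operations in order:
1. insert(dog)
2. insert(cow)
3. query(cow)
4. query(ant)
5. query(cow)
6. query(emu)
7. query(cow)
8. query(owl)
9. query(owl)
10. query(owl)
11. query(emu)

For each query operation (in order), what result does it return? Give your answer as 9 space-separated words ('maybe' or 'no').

Start: bits=000000000000000
Op 1: insert dog -> sets bits 9 11 -> bits=000000000101000
Op 2: insert cow -> sets bits 3 11 -> bits=000100000101000
Op 3: query cow -> checks bit3=1, bit11=1 (all 1) -> maybe
Op 4: query ant -> checks bit11=1, bit12=0 (has a 0) -> no
Op 5: query cow -> checks bit3=1, bit11=1 (all 1) -> maybe
Op 6: query emu -> checks bit1=0, bit3=1 (has a 0) -> no
Op 7: query cow -> checks bit3=1, bit11=1 (all 1) -> maybe
Op 8: query owl -> checks bit8=0, bit9=1 (has a 0) -> no
Op 9: query owl -> checks bit8=0, bit9=1 (has a 0) -> no
Op 10: query owl -> checks bit8=0, bit9=1 (has a 0) -> no
Op 11: query emu -> checks bit1=0, bit3=1 (has a 0) -> no
Query results in order: maybe no maybe no maybe no no no no

Answer: maybe no maybe no maybe no no no no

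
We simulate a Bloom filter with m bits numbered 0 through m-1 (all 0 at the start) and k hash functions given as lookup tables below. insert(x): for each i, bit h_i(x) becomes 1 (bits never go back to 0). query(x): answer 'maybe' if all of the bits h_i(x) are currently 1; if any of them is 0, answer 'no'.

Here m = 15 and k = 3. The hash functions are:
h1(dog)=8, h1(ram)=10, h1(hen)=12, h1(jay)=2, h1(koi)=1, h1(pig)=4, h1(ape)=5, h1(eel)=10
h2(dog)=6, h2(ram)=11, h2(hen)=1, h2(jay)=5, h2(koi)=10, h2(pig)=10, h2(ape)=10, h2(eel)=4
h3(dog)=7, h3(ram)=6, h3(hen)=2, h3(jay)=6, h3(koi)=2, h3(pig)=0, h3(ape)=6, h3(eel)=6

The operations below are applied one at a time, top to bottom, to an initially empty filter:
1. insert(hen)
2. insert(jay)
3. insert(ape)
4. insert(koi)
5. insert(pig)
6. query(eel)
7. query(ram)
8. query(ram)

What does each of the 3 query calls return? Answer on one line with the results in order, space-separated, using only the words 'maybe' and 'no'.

Answer: maybe no no

Derivation:
Start: bits=000000000000000
Op 1: insert hen -> sets bits 1 2 12 -> bits=011000000000100
Op 2: insert jay -> sets bits 2 5 6 -> bits=011001100000100
Op 3: insert ape -> sets bits 5 6 10 -> bits=011001100010100
Op 4: insert koi -> sets bits 1 2 10 -> bits=011001100010100
Op 5: insert pig -> sets bits 0 4 10 -> bits=111011100010100
Op 6: query eel -> checks bit4=1, bit6=1, bit10=1 (all 1) -> maybe
Op 7: query ram -> checks bit6=1, bit10=1, bit11=0 (has a 0) -> no
Op 8: query ram -> checks bit6=1, bit10=1, bit11=0 (has a 0) -> no
Query results in order: maybe no no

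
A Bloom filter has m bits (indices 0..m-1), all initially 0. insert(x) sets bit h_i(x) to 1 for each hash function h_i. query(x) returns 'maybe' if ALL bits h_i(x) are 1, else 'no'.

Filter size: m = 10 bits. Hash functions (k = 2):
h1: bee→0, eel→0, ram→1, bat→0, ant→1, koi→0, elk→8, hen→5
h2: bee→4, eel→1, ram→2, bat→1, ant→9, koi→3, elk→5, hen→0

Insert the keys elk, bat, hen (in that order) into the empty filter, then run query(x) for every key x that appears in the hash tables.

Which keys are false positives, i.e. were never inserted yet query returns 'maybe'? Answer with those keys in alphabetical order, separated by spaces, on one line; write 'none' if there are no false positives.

Start: bits=0000000000
After insert 'elk': sets bits 5 8 -> bits=0000010010
After insert 'bat': sets bits 0 1 -> bits=1100010010
After insert 'hen': sets bits 0 5 -> bits=1100010010
Not inserted: ant bee eel koi ram — query each against bits=1100010010:
query ant: checks bit1=1, bit9=0 (has a 0) -> no => not a false positive
query bee: checks bit0=1, bit4=0 (has a 0) -> no => not a false positive
query eel: checks bit0=1, bit1=1 (all 1) -> maybe => FALSE POSITIVE
query koi: checks bit0=1, bit3=0 (has a 0) -> no => not a false positive
query ram: checks bit1=1, bit2=0 (has a 0) -> no => not a false positive
False positives (alphabetical): eel

Answer: eel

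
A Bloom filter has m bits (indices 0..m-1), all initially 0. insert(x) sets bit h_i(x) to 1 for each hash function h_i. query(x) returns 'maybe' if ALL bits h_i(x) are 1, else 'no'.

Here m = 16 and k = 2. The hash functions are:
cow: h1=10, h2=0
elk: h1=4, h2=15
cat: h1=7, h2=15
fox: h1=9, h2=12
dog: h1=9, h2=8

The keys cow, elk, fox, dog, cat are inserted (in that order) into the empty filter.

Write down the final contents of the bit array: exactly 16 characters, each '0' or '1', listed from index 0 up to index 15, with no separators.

Answer: 1000100111101001

Derivation:
Start: bits=0000000000000000
After insert 'cow': sets bits 0 10 -> bits=1000000000100000
After insert 'elk': sets bits 4 15 -> bits=1000100000100001
After insert 'fox': sets bits 9 12 -> bits=1000100001101001
After insert 'dog': sets bits 8 9 -> bits=1000100011101001
After insert 'cat': sets bits 7 15 -> bits=1000100111101001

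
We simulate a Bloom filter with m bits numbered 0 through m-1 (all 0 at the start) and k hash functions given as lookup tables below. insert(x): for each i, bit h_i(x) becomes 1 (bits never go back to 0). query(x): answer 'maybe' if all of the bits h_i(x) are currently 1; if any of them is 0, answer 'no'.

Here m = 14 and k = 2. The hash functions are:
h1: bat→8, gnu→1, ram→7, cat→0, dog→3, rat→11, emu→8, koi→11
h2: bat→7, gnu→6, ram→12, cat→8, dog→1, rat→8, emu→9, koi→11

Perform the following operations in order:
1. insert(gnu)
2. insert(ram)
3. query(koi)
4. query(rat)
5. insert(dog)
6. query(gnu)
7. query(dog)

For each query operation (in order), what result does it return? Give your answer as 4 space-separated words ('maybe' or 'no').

Answer: no no maybe maybe

Derivation:
Start: bits=00000000000000
Op 1: insert gnu -> sets bits 1 6 -> bits=01000010000000
Op 2: insert ram -> sets bits 7 12 -> bits=01000011000010
Op 3: query koi -> checks bit11=0 (has a 0) -> no
Op 4: query rat -> checks bit8=0, bit11=0 (has a 0) -> no
Op 5: insert dog -> sets bits 1 3 -> bits=01010011000010
Op 6: query gnu -> checks bit1=1, bit6=1 (all 1) -> maybe
Op 7: query dog -> checks bit1=1, bit3=1 (all 1) -> maybe
Query results in order: no no maybe maybe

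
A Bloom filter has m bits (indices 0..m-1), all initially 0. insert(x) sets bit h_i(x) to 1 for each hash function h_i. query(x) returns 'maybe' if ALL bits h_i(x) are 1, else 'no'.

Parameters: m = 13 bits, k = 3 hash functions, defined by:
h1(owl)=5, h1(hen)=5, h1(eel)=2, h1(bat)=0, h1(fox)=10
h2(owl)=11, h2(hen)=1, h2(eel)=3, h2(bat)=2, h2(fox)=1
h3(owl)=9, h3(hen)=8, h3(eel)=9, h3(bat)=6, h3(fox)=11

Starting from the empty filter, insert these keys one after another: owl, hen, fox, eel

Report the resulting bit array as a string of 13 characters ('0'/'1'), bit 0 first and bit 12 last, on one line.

Answer: 0111010011110

Derivation:
Start: bits=0000000000000
After insert 'owl': sets bits 5 9 11 -> bits=0000010001010
After insert 'hen': sets bits 1 5 8 -> bits=0100010011010
After insert 'fox': sets bits 1 10 11 -> bits=0100010011110
After insert 'eel': sets bits 2 3 9 -> bits=0111010011110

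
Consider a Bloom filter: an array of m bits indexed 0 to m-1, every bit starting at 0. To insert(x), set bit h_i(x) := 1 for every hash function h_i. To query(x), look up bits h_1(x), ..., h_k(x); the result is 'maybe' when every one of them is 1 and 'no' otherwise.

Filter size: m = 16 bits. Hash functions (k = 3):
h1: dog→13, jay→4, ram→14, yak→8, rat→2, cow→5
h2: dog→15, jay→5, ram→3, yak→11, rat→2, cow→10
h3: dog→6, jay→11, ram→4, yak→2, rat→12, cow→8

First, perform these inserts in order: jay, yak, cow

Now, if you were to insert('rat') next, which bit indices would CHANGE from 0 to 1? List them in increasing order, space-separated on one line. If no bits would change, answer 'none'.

Start: bits=0000000000000000
After insert 'jay': sets bits 4 5 11 -> bits=0000110000010000
After insert 'yak': sets bits 2 8 11 -> bits=0010110010010000
After insert 'cow': sets bits 5 8 10 -> bits=0010110010110000
insert 'rat' would touch bits 2 12; currently bit2=1, bit12=0
Bits that are 0 among those (would change 0->1): 12

Answer: 12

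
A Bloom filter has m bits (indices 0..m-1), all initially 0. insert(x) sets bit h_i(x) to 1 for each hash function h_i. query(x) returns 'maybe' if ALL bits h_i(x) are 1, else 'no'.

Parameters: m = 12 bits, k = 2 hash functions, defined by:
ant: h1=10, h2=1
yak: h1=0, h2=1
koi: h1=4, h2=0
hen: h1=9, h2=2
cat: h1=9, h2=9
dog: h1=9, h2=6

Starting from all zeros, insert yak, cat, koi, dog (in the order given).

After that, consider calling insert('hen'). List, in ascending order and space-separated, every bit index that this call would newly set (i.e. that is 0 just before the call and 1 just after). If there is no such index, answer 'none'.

Start: bits=000000000000
After insert 'yak': sets bits 0 1 -> bits=110000000000
After insert 'cat': sets bits 9 -> bits=110000000100
After insert 'koi': sets bits 0 4 -> bits=110010000100
After insert 'dog': sets bits 6 9 -> bits=110010100100
insert 'hen' would touch bits 2 9; currently bit2=0, bit9=1
Bits that are 0 among those (would change 0->1): 2

Answer: 2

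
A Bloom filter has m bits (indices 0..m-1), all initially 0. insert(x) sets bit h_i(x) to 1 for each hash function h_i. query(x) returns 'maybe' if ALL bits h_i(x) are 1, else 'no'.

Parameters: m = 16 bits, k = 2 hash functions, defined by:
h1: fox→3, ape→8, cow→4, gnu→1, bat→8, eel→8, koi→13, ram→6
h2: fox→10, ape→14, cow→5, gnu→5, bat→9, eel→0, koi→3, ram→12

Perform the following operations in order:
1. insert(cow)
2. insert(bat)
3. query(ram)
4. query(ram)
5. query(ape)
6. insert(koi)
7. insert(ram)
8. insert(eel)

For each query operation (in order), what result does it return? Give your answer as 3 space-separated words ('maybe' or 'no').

Answer: no no no

Derivation:
Start: bits=0000000000000000
Op 1: insert cow -> sets bits 4 5 -> bits=0000110000000000
Op 2: insert bat -> sets bits 8 9 -> bits=0000110011000000
Op 3: query ram -> checks bit6=0, bit12=0 (has a 0) -> no
Op 4: query ram -> checks bit6=0, bit12=0 (has a 0) -> no
Op 5: query ape -> checks bit8=1, bit14=0 (has a 0) -> no
Op 6: insert koi -> sets bits 3 13 -> bits=0001110011000100
Op 7: insert ram -> sets bits 6 12 -> bits=0001111011001100
Op 8: insert eel -> sets bits 0 8 -> bits=1001111011001100
Query results in order: no no no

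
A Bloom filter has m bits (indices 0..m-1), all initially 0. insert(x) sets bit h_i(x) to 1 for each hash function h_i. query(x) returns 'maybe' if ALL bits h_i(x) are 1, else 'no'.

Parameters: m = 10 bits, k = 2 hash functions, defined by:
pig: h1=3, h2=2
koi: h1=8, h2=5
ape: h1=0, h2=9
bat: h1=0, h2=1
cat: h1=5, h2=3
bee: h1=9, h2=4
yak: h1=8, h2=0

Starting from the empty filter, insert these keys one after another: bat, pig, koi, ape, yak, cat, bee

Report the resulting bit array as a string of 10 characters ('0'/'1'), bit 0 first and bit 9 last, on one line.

Answer: 1111110011

Derivation:
Start: bits=0000000000
After insert 'bat': sets bits 0 1 -> bits=1100000000
After insert 'pig': sets bits 2 3 -> bits=1111000000
After insert 'koi': sets bits 5 8 -> bits=1111010010
After insert 'ape': sets bits 0 9 -> bits=1111010011
After insert 'yak': sets bits 0 8 -> bits=1111010011
After insert 'cat': sets bits 3 5 -> bits=1111010011
After insert 'bee': sets bits 4 9 -> bits=1111110011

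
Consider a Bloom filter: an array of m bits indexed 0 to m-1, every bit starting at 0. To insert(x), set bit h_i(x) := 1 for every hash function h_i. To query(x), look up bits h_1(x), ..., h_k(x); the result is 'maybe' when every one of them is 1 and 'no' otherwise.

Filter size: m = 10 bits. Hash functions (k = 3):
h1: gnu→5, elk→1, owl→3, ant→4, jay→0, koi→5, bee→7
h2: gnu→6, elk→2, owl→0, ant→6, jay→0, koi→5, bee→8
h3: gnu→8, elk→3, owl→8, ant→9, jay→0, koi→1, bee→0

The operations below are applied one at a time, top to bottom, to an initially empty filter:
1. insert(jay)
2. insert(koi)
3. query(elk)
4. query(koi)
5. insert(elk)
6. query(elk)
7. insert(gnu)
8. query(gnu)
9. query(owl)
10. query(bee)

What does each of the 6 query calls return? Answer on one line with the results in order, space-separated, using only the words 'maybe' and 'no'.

Start: bits=0000000000
Op 1: insert jay -> sets bits 0 -> bits=1000000000
Op 2: insert koi -> sets bits 1 5 -> bits=1100010000
Op 3: query elk -> checks bit1=1, bit2=0, bit3=0 (has a 0) -> no
Op 4: query koi -> checks bit1=1, bit5=1 (all 1) -> maybe
Op 5: insert elk -> sets bits 1 2 3 -> bits=1111010000
Op 6: query elk -> checks bit1=1, bit2=1, bit3=1 (all 1) -> maybe
Op 7: insert gnu -> sets bits 5 6 8 -> bits=1111011010
Op 8: query gnu -> checks bit5=1, bit6=1, bit8=1 (all 1) -> maybe
Op 9: query owl -> checks bit0=1, bit3=1, bit8=1 (all 1) -> maybe
Op 10: query bee -> checks bit0=1, bit7=0, bit8=1 (has a 0) -> no
Query results in order: no maybe maybe maybe maybe no

Answer: no maybe maybe maybe maybe no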